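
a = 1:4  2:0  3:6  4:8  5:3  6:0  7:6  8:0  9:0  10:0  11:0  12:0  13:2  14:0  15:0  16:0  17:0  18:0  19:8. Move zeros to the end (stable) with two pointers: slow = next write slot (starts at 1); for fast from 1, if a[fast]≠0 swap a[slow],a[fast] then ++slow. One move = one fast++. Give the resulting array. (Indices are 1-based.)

slow=1 fast=1: a[fast]=4≠0 swap→a[1]=4, slow++,fast++
slow=2 fast=2: a[fast]=0, fast++
slow=2 fast=3: a[fast]=6≠0 swap→a[2]=6, slow++,fast++
slow=3 fast=4: a[fast]=8≠0 swap→a[3]=8, slow++,fast++
slow=4 fast=5: a[fast]=3≠0 swap→a[4]=3, slow++,fast++
slow=5 fast=6: a[fast]=0, fast++
slow=5 fast=7: a[fast]=6≠0 swap→a[5]=6, slow++,fast++
slow=6 fast=8: a[fast]=0, fast++
slow=6 fast=9: a[fast]=0, fast++
slow=6 fast=10: a[fast]=0, fast++
slow=6 fast=11: a[fast]=0, fast++
slow=6 fast=12: a[fast]=0, fast++
slow=6 fast=13: a[fast]=2≠0 swap→a[6]=2, slow++,fast++
slow=7 fast=14: a[fast]=0, fast++
slow=7 fast=15: a[fast]=0, fast++
slow=7 fast=16: a[fast]=0, fast++
slow=7 fast=17: a[fast]=0, fast++
slow=7 fast=18: a[fast]=0, fast++
slow=7 fast=19: a[fast]=8≠0 swap→a[7]=8, slow++,fast++

[4, 6, 8, 3, 6, 2, 8, 0, 0, 0, 0, 0, 0, 0, 0, 0, 0, 0, 0]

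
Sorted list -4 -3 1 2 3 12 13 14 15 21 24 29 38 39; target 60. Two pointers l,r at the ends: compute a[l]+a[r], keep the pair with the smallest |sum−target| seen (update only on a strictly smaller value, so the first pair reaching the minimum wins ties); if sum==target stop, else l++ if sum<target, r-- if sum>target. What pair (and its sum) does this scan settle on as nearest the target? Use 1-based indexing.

[1,14] -4+39=35 d=25 * → l++
[2,14] -3+39=36 d=24 * → l++
[3,14] 1+39=40 d=20 * → l++
[4,14] 2+39=41 d=19 * → l++
[5,14] 3+39=42 d=18 * → l++
[6,14] 12+39=51 d=9 * → l++
[7,14] 13+39=52 d=8 * → l++
[8,14] 14+39=53 d=7 * → l++
[9,14] 15+39=54 d=6 * → l++
[10,14] 21+39=60 d=0 * → stop

pair (21, 39) with sum 60 (|Δ|=0)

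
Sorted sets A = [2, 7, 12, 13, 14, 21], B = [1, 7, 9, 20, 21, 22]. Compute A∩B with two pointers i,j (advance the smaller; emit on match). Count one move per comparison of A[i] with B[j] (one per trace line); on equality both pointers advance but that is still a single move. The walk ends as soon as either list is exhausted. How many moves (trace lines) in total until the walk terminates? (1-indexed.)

9 moves

i=1 j=1: 2>1, j++
i=1 j=2: 2<7, i++
i=2 j=2: 7==7 emit, i++,j++
i=3 j=3: 12>9, j++
i=3 j=4: 12<20, i++
i=4 j=4: 13<20, i++
i=5 j=4: 14<20, i++
i=6 j=4: 21>20, j++
i=6 j=5: 21==21 emit, i++,j++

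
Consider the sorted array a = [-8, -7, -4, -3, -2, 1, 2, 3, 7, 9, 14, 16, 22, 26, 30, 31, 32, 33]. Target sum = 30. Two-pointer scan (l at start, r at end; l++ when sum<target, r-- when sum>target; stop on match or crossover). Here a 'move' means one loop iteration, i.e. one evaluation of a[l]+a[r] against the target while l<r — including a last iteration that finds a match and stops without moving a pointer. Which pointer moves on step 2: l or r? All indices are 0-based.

[0,17] -8+33=25 <30 → l++
[1,17] -7+33=26 <30 → l++

l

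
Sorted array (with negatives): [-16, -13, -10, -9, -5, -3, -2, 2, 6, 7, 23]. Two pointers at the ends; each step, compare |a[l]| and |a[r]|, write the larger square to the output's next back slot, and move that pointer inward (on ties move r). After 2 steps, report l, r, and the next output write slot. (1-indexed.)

l=1 r=11: |-16|<=|23| out[11]=529, r--
l=1 r=10: |-16|>|7| out[10]=256, l++

l=2, r=10, next write slot=9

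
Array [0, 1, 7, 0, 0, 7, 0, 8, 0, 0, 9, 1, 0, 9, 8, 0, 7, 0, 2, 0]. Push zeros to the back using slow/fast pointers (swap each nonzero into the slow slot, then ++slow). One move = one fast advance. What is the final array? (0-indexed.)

slow=0 fast=0: a[fast]=0, fast++
slow=0 fast=1: a[fast]=1≠0 swap→a[0]=1, slow++,fast++
slow=1 fast=2: a[fast]=7≠0 swap→a[1]=7, slow++,fast++
slow=2 fast=3: a[fast]=0, fast++
slow=2 fast=4: a[fast]=0, fast++
slow=2 fast=5: a[fast]=7≠0 swap→a[2]=7, slow++,fast++
slow=3 fast=6: a[fast]=0, fast++
slow=3 fast=7: a[fast]=8≠0 swap→a[3]=8, slow++,fast++
slow=4 fast=8: a[fast]=0, fast++
slow=4 fast=9: a[fast]=0, fast++
slow=4 fast=10: a[fast]=9≠0 swap→a[4]=9, slow++,fast++
slow=5 fast=11: a[fast]=1≠0 swap→a[5]=1, slow++,fast++
slow=6 fast=12: a[fast]=0, fast++
slow=6 fast=13: a[fast]=9≠0 swap→a[6]=9, slow++,fast++
slow=7 fast=14: a[fast]=8≠0 swap→a[7]=8, slow++,fast++
slow=8 fast=15: a[fast]=0, fast++
slow=8 fast=16: a[fast]=7≠0 swap→a[8]=7, slow++,fast++
slow=9 fast=17: a[fast]=0, fast++
slow=9 fast=18: a[fast]=2≠0 swap→a[9]=2, slow++,fast++
slow=10 fast=19: a[fast]=0, fast++

[1, 7, 7, 8, 9, 1, 9, 8, 7, 2, 0, 0, 0, 0, 0, 0, 0, 0, 0, 0]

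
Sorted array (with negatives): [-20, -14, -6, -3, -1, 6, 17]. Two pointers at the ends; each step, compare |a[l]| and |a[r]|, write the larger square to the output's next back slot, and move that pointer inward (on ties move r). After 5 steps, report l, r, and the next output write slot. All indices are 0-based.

[0,6] |-20|>|17| out[6]=400 → l++
[1,6] |-14|<=|17| out[5]=289 → r--
[1,5] |-14|>|6| out[4]=196 → l++
[2,5] |-6|<=|6| out[3]=36 → r--
[2,4] |-6|>|-1| out[2]=36 → l++

l=3, r=4, next write slot=1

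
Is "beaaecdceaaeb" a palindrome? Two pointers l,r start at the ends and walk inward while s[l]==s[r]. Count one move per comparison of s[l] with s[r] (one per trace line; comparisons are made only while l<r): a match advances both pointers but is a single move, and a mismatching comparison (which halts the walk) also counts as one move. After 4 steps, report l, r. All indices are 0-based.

l=0 r=12: 'b'=='b', l++,r--
l=1 r=11: 'e'=='e', l++,r--
l=2 r=10: 'a'=='a', l++,r--
l=3 r=9: 'a'=='a', l++,r--

l=4, r=8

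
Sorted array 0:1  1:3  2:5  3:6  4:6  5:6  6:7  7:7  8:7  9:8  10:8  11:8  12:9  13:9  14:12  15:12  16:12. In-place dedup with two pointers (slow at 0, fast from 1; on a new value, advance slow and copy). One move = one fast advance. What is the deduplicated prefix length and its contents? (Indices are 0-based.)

length 8; prefix = [1, 3, 5, 6, 7, 8, 9, 12]

slow=0 fast=1: a[fast]=3≠a[slow]=1 write a[1]=3, slow++,fast++
slow=1 fast=2: a[fast]=5≠a[slow]=3 write a[2]=5, slow++,fast++
slow=2 fast=3: a[fast]=6≠a[slow]=5 write a[3]=6, slow++,fast++
slow=3 fast=4: a[fast]=6=a[slow] dup, fast++
slow=3 fast=5: a[fast]=6=a[slow] dup, fast++
slow=3 fast=6: a[fast]=7≠a[slow]=6 write a[4]=7, slow++,fast++
slow=4 fast=7: a[fast]=7=a[slow] dup, fast++
slow=4 fast=8: a[fast]=7=a[slow] dup, fast++
slow=4 fast=9: a[fast]=8≠a[slow]=7 write a[5]=8, slow++,fast++
slow=5 fast=10: a[fast]=8=a[slow] dup, fast++
slow=5 fast=11: a[fast]=8=a[slow] dup, fast++
slow=5 fast=12: a[fast]=9≠a[slow]=8 write a[6]=9, slow++,fast++
slow=6 fast=13: a[fast]=9=a[slow] dup, fast++
slow=6 fast=14: a[fast]=12≠a[slow]=9 write a[7]=12, slow++,fast++
slow=7 fast=15: a[fast]=12=a[slow] dup, fast++
slow=7 fast=16: a[fast]=12=a[slow] dup, fast++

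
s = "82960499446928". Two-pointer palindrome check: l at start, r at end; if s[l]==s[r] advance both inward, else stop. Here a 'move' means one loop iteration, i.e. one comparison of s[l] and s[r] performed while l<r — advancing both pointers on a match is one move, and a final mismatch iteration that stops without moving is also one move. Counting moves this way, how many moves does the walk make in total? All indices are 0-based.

5 moves

[0,13] '8'=='8' → l++,r--
[1,12] '2'=='2' → l++,r--
[2,11] '9'=='9' → l++,r--
[3,10] '6'=='6' → l++,r--
[4,9] '0'!='4' → stop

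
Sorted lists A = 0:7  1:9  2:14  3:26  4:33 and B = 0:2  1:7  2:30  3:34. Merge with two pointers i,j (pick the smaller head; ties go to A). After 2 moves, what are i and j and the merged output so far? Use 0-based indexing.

i=1, j=1, merged so far=[2, 7]

i=0 j=0: A[i]=7>B[j]=2 take 2, j++
i=0 j=1: A[i]=7<=B[j]=7 take 7, i++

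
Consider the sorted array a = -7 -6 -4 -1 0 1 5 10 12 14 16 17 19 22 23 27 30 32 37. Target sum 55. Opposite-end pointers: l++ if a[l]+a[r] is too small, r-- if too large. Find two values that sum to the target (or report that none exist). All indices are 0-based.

(23, 32)

[0,18] -7+37=30 <55 → l++
[1,18] -6+37=31 <55 → l++
[2,18] -4+37=33 <55 → l++
[3,18] -1+37=36 <55 → l++
[4,18] 0+37=37 <55 → l++
[5,18] 1+37=38 <55 → l++
[6,18] 5+37=42 <55 → l++
[7,18] 10+37=47 <55 → l++
[8,18] 12+37=49 <55 → l++
[9,18] 14+37=51 <55 → l++
[10,18] 16+37=53 <55 → l++
[11,18] 17+37=54 <55 → l++
[12,18] 19+37=56 >55 → r--
[12,17] 19+32=51 <55 → l++
[13,17] 22+32=54 <55 → l++
[14,17] 23+32=55 → found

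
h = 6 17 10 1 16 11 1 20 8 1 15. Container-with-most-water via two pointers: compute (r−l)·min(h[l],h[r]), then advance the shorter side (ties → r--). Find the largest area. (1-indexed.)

max area = 135

[1,11] min(6,15)*10=60 best=60 * → l++
[2,11] min(17,15)*9=135 best=135 * → r--
[2,10] min(17,1)*8=8 best=135 → r--
[2,9] min(17,8)*7=56 best=135 → r--
[2,8] min(17,20)*6=102 best=135 → l++
[3,8] min(10,20)*5=50 best=135 → l++
[4,8] min(1,20)*4=4 best=135 → l++
[5,8] min(16,20)*3=48 best=135 → l++
[6,8] min(11,20)*2=22 best=135 → l++
[7,8] min(1,20)*1=1 best=135 → l++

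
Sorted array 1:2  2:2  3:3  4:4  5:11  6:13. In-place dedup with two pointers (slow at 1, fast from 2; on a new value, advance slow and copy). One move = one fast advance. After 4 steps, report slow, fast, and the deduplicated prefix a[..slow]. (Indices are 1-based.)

slow=4, fast=6, prefix=[2, 3, 4, 11]

(s=1,f=2) a[fast]=2=a[slow] dup → fast++
(s=1,f=3) a[fast]=3≠a[slow]=2 write a[2]=3 → slow++,fast++
(s=2,f=4) a[fast]=4≠a[slow]=3 write a[3]=4 → slow++,fast++
(s=3,f=5) a[fast]=11≠a[slow]=4 write a[4]=11 → slow++,fast++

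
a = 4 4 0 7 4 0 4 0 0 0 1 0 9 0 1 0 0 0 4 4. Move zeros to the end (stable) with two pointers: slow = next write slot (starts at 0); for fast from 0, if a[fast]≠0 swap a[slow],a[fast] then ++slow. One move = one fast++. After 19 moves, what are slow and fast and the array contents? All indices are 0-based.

slow=9, fast=19, a=[4, 4, 7, 4, 4, 1, 9, 1, 4, 0, 0, 0, 0, 0, 0, 0, 0, 0, 0, 4]

(s=0,f=0) a[fast]=4≠0 swap→a[0]=4 → slow++,fast++
(s=1,f=1) a[fast]=4≠0 swap→a[1]=4 → slow++,fast++
(s=2,f=2) a[fast]=0 → fast++
(s=2,f=3) a[fast]=7≠0 swap→a[2]=7 → slow++,fast++
(s=3,f=4) a[fast]=4≠0 swap→a[3]=4 → slow++,fast++
(s=4,f=5) a[fast]=0 → fast++
(s=4,f=6) a[fast]=4≠0 swap→a[4]=4 → slow++,fast++
(s=5,f=7) a[fast]=0 → fast++
(s=5,f=8) a[fast]=0 → fast++
(s=5,f=9) a[fast]=0 → fast++
(s=5,f=10) a[fast]=1≠0 swap→a[5]=1 → slow++,fast++
(s=6,f=11) a[fast]=0 → fast++
(s=6,f=12) a[fast]=9≠0 swap→a[6]=9 → slow++,fast++
(s=7,f=13) a[fast]=0 → fast++
(s=7,f=14) a[fast]=1≠0 swap→a[7]=1 → slow++,fast++
(s=8,f=15) a[fast]=0 → fast++
(s=8,f=16) a[fast]=0 → fast++
(s=8,f=17) a[fast]=0 → fast++
(s=8,f=18) a[fast]=4≠0 swap→a[8]=4 → slow++,fast++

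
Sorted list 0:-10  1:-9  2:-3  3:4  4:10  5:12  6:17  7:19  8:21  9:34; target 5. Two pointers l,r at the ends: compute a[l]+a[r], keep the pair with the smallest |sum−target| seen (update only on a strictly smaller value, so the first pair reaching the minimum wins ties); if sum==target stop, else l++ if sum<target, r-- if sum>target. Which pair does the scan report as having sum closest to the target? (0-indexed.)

[0,9] -10+34=24 d=19 * → r--
[0,8] -10+21=11 d=6 * → r--
[0,7] -10+19=9 d=4 * → r--
[0,6] -10+17=7 d=2 * → r--
[0,5] -10+12=2 d=3 → l++
[1,5] -9+12=3 d=2 → l++
[2,5] -3+12=9 d=4 → r--
[2,4] -3+10=7 d=2 → r--
[2,3] -3+4=1 d=4 → l++

pair (-10, 17) with sum 7 (|Δ|=2)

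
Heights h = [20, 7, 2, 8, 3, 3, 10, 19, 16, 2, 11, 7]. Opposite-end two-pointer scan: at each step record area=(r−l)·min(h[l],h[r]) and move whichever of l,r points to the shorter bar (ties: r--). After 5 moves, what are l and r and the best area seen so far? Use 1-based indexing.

l=1 r=12: min(20,7)*11=77 best=77 *, r--
l=1 r=11: min(20,11)*10=110 best=110 *, r--
l=1 r=10: min(20,2)*9=18 best=110, r--
l=1 r=9: min(20,16)*8=128 best=128 *, r--
l=1 r=8: min(20,19)*7=133 best=133 *, r--

l=1, r=7, best area=133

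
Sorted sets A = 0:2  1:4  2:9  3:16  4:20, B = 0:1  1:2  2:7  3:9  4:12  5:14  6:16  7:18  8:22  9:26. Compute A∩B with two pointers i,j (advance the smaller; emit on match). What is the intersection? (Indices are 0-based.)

[i=0,j=0] 2>1 → j++
[i=0,j=1] 2==2 emit → i++,j++
[i=1,j=2] 4<7 → i++
[i=2,j=2] 9>7 → j++
[i=2,j=3] 9==9 emit → i++,j++
[i=3,j=4] 16>12 → j++
[i=3,j=5] 16>14 → j++
[i=3,j=6] 16==16 emit → i++,j++
[i=4,j=7] 20>18 → j++
[i=4,j=8] 20<22 → i++

intersection = [2, 9, 16]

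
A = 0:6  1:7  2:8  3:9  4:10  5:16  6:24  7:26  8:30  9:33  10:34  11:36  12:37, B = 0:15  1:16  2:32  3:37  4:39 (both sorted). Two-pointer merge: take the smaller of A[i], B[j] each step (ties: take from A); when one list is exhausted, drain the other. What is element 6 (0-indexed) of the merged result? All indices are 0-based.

merged[6] = 16

[i=0,j=0] A[i]=6<=B[j]=15 take 6 → i++
[i=1,j=0] A[i]=7<=B[j]=15 take 7 → i++
[i=2,j=0] A[i]=8<=B[j]=15 take 8 → i++
[i=3,j=0] A[i]=9<=B[j]=15 take 9 → i++
[i=4,j=0] A[i]=10<=B[j]=15 take 10 → i++
[i=5,j=0] A[i]=16>B[j]=15 take 15 → j++
[i=5,j=1] A[i]=16<=B[j]=16 take 16 → i++
[i=6,j=1] A[i]=24>B[j]=16 take 16 → j++
[i=6,j=2] A[i]=24<=B[j]=32 take 24 → i++
[i=7,j=2] A[i]=26<=B[j]=32 take 26 → i++
[i=8,j=2] A[i]=30<=B[j]=32 take 30 → i++
[i=9,j=2] A[i]=33>B[j]=32 take 32 → j++
[i=9,j=3] A[i]=33<=B[j]=37 take 33 → i++
[i=10,j=3] A[i]=34<=B[j]=37 take 34 → i++
[i=11,j=3] A[i]=36<=B[j]=37 take 36 → i++
[i=12,j=3] A[i]=37<=B[j]=37 take 37 → i++
[i=13,j=3] A done, take B[j]=37 → j++
[i=13,j=4] A done, take B[j]=39 → j++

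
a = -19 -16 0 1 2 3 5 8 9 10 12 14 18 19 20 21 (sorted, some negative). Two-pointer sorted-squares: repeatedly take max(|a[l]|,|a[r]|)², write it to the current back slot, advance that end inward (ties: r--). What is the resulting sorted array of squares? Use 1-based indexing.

[1,16] |-19|<=|21| out[16]=441 → r--
[1,15] |-19|<=|20| out[15]=400 → r--
[1,14] |-19|<=|19| out[14]=361 → r--
[1,13] |-19|>|18| out[13]=361 → l++
[2,13] |-16|<=|18| out[12]=324 → r--
[2,12] |-16|>|14| out[11]=256 → l++
[3,12] |0|<=|14| out[10]=196 → r--
[3,11] |0|<=|12| out[9]=144 → r--
[3,10] |0|<=|10| out[8]=100 → r--
[3,9] |0|<=|9| out[7]=81 → r--
[3,8] |0|<=|8| out[6]=64 → r--
[3,7] |0|<=|5| out[5]=25 → r--
[3,6] |0|<=|3| out[4]=9 → r--
[3,5] |0|<=|2| out[3]=4 → r--
[3,4] |0|<=|1| out[2]=1 → r--
[3,3] |0|<=|0| out[1]=0 → r--

[0, 1, 4, 9, 25, 64, 81, 100, 144, 196, 256, 324, 361, 361, 400, 441]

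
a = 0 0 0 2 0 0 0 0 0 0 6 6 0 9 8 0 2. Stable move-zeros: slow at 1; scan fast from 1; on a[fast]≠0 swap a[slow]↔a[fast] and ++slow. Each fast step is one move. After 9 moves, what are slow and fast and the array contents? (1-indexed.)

slow=2, fast=10, a=[2, 0, 0, 0, 0, 0, 0, 0, 0, 0, 6, 6, 0, 9, 8, 0, 2]

slow=1 fast=1: a[fast]=0, fast++
slow=1 fast=2: a[fast]=0, fast++
slow=1 fast=3: a[fast]=0, fast++
slow=1 fast=4: a[fast]=2≠0 swap→a[1]=2, slow++,fast++
slow=2 fast=5: a[fast]=0, fast++
slow=2 fast=6: a[fast]=0, fast++
slow=2 fast=7: a[fast]=0, fast++
slow=2 fast=8: a[fast]=0, fast++
slow=2 fast=9: a[fast]=0, fast++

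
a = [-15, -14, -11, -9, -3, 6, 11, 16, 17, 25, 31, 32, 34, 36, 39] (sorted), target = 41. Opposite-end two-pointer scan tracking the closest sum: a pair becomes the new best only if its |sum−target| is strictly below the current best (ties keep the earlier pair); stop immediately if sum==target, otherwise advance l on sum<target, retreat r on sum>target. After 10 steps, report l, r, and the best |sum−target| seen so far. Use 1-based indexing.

l=7, r=11, best |Δ|=1

[1,15] -15+39=24 d=17 * → l++
[2,15] -14+39=25 d=16 * → l++
[3,15] -11+39=28 d=13 * → l++
[4,15] -9+39=30 d=11 * → l++
[5,15] -3+39=36 d=5 * → l++
[6,15] 6+39=45 d=4 * → r--
[6,14] 6+36=42 d=1 * → r--
[6,13] 6+34=40 d=1 → l++
[7,13] 11+34=45 d=4 → r--
[7,12] 11+32=43 d=2 → r--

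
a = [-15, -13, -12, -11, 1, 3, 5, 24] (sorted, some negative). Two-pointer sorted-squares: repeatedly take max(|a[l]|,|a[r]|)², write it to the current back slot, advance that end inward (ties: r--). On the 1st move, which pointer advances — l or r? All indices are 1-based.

l=1 r=8: |-15|<=|24| out[8]=576, r--

r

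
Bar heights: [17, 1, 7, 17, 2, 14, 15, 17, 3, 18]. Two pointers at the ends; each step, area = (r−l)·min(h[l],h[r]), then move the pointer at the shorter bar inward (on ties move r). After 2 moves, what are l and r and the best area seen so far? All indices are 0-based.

[0,9] min(17,18)*9=153 best=153 * → l++
[1,9] min(1,18)*8=8 best=153 → l++

l=2, r=9, best area=153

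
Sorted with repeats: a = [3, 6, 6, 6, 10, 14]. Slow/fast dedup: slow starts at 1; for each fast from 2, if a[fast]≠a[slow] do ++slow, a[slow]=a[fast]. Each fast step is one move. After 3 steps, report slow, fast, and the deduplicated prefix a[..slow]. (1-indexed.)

slow=2, fast=5, prefix=[3, 6]

slow=1 fast=2: a[fast]=6≠a[slow]=3 write a[2]=6, slow++,fast++
slow=2 fast=3: a[fast]=6=a[slow] dup, fast++
slow=2 fast=4: a[fast]=6=a[slow] dup, fast++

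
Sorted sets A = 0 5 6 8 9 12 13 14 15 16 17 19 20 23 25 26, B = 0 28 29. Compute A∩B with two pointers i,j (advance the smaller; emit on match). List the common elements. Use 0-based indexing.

i=0 j=0: 0==0 emit, i++,j++
i=1 j=1: 5<28, i++
i=2 j=1: 6<28, i++
i=3 j=1: 8<28, i++
i=4 j=1: 9<28, i++
i=5 j=1: 12<28, i++
i=6 j=1: 13<28, i++
i=7 j=1: 14<28, i++
i=8 j=1: 15<28, i++
i=9 j=1: 16<28, i++
i=10 j=1: 17<28, i++
i=11 j=1: 19<28, i++
i=12 j=1: 20<28, i++
i=13 j=1: 23<28, i++
i=14 j=1: 25<28, i++
i=15 j=1: 26<28, i++

intersection = [0]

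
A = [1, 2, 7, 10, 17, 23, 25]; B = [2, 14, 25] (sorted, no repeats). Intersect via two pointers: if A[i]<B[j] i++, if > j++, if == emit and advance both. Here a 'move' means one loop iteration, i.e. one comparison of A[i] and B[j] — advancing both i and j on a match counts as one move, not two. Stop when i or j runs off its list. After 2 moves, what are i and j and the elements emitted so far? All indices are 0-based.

[i=0,j=0] 1<2 → i++
[i=1,j=0] 2==2 emit → i++,j++

i=2, j=1, emitted=[2]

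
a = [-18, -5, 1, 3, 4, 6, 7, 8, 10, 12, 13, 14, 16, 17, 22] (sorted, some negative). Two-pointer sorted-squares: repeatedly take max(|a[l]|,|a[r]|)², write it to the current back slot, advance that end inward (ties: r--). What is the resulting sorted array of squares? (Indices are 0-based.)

[0,14] |-18|<=|22| out[14]=484 → r--
[0,13] |-18|>|17| out[13]=324 → l++
[1,13] |-5|<=|17| out[12]=289 → r--
[1,12] |-5|<=|16| out[11]=256 → r--
[1,11] |-5|<=|14| out[10]=196 → r--
[1,10] |-5|<=|13| out[9]=169 → r--
[1,9] |-5|<=|12| out[8]=144 → r--
[1,8] |-5|<=|10| out[7]=100 → r--
[1,7] |-5|<=|8| out[6]=64 → r--
[1,6] |-5|<=|7| out[5]=49 → r--
[1,5] |-5|<=|6| out[4]=36 → r--
[1,4] |-5|>|4| out[3]=25 → l++
[2,4] |1|<=|4| out[2]=16 → r--
[2,3] |1|<=|3| out[1]=9 → r--
[2,2] |1|<=|1| out[0]=1 → r--

[1, 9, 16, 25, 36, 49, 64, 100, 144, 169, 196, 256, 289, 324, 484]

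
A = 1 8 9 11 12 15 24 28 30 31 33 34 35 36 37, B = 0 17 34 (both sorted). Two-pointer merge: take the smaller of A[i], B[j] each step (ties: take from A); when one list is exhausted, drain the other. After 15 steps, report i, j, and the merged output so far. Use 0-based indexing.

i=12, j=3, merged so far=[0, 1, 8, 9, 11, 12, 15, 17, 24, 28, 30, 31, 33, 34, 34]

i=0 j=0: A[i]=1>B[j]=0 take 0, j++
i=0 j=1: A[i]=1<=B[j]=17 take 1, i++
i=1 j=1: A[i]=8<=B[j]=17 take 8, i++
i=2 j=1: A[i]=9<=B[j]=17 take 9, i++
i=3 j=1: A[i]=11<=B[j]=17 take 11, i++
i=4 j=1: A[i]=12<=B[j]=17 take 12, i++
i=5 j=1: A[i]=15<=B[j]=17 take 15, i++
i=6 j=1: A[i]=24>B[j]=17 take 17, j++
i=6 j=2: A[i]=24<=B[j]=34 take 24, i++
i=7 j=2: A[i]=28<=B[j]=34 take 28, i++
i=8 j=2: A[i]=30<=B[j]=34 take 30, i++
i=9 j=2: A[i]=31<=B[j]=34 take 31, i++
i=10 j=2: A[i]=33<=B[j]=34 take 33, i++
i=11 j=2: A[i]=34<=B[j]=34 take 34, i++
i=12 j=2: A[i]=35>B[j]=34 take 34, j++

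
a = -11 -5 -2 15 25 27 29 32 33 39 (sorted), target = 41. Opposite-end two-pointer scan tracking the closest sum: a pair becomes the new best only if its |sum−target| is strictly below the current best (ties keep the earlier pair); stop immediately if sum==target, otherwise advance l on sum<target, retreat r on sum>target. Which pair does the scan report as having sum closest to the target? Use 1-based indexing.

[1,10] -11+39=28 d=13 * → l++
[2,10] -5+39=34 d=7 * → l++
[3,10] -2+39=37 d=4 * → l++
[4,10] 15+39=54 d=13 → r--
[4,9] 15+33=48 d=7 → r--
[4,8] 15+32=47 d=6 → r--
[4,7] 15+29=44 d=3 * → r--
[4,6] 15+27=42 d=1 * → r--
[4,5] 15+25=40 d=1 → l++

pair (15, 27) with sum 42 (|Δ|=1)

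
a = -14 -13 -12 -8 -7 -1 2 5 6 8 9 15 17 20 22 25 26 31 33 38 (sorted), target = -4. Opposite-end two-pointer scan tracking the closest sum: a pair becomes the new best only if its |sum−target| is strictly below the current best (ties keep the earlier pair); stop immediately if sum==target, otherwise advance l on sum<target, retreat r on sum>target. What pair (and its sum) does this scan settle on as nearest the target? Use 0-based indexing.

[0,19] -14+38=24 d=28 * → r--
[0,18] -14+33=19 d=23 * → r--
[0,17] -14+31=17 d=21 * → r--
[0,16] -14+26=12 d=16 * → r--
[0,15] -14+25=11 d=15 * → r--
[0,14] -14+22=8 d=12 * → r--
[0,13] -14+20=6 d=10 * → r--
[0,12] -14+17=3 d=7 * → r--
[0,11] -14+15=1 d=5 * → r--
[0,10] -14+9=-5 d=1 * → l++
[1,10] -13+9=-4 d=0 * → stop

pair (-13, 9) with sum -4 (|Δ|=0)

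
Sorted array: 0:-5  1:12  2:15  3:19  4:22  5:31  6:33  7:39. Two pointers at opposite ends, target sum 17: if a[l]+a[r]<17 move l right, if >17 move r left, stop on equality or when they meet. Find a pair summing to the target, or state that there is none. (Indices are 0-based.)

l=0 r=7: -5+39=34 >17, r--
l=0 r=6: -5+33=28 >17, r--
l=0 r=5: -5+31=26 >17, r--
l=0 r=4: -5+22=17, found

(-5, 22)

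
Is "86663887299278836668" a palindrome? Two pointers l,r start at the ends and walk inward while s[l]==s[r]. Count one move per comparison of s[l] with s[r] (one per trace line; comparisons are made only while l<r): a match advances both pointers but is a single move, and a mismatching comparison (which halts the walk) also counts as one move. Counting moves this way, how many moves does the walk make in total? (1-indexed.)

10 moves

[1,20] '8'=='8' → l++,r--
[2,19] '6'=='6' → l++,r--
[3,18] '6'=='6' → l++,r--
[4,17] '6'=='6' → l++,r--
[5,16] '3'=='3' → l++,r--
[6,15] '8'=='8' → l++,r--
[7,14] '8'=='8' → l++,r--
[8,13] '7'=='7' → l++,r--
[9,12] '2'=='2' → l++,r--
[10,11] '9'=='9' → l++,r--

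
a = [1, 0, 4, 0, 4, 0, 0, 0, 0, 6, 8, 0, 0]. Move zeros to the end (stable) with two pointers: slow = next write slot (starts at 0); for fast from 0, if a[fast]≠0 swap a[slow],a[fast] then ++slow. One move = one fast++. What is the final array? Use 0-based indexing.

slow=0 fast=0: a[fast]=1≠0 swap→a[0]=1, slow++,fast++
slow=1 fast=1: a[fast]=0, fast++
slow=1 fast=2: a[fast]=4≠0 swap→a[1]=4, slow++,fast++
slow=2 fast=3: a[fast]=0, fast++
slow=2 fast=4: a[fast]=4≠0 swap→a[2]=4, slow++,fast++
slow=3 fast=5: a[fast]=0, fast++
slow=3 fast=6: a[fast]=0, fast++
slow=3 fast=7: a[fast]=0, fast++
slow=3 fast=8: a[fast]=0, fast++
slow=3 fast=9: a[fast]=6≠0 swap→a[3]=6, slow++,fast++
slow=4 fast=10: a[fast]=8≠0 swap→a[4]=8, slow++,fast++
slow=5 fast=11: a[fast]=0, fast++
slow=5 fast=12: a[fast]=0, fast++

[1, 4, 4, 6, 8, 0, 0, 0, 0, 0, 0, 0, 0]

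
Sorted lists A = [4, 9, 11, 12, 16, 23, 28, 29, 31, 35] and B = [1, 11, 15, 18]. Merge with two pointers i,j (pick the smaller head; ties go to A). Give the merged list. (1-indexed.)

[1, 4, 9, 11, 11, 12, 15, 16, 18, 23, 28, 29, 31, 35]

[i=1,j=1] A[i]=4>B[j]=1 take 1 → j++
[i=1,j=2] A[i]=4<=B[j]=11 take 4 → i++
[i=2,j=2] A[i]=9<=B[j]=11 take 9 → i++
[i=3,j=2] A[i]=11<=B[j]=11 take 11 → i++
[i=4,j=2] A[i]=12>B[j]=11 take 11 → j++
[i=4,j=3] A[i]=12<=B[j]=15 take 12 → i++
[i=5,j=3] A[i]=16>B[j]=15 take 15 → j++
[i=5,j=4] A[i]=16<=B[j]=18 take 16 → i++
[i=6,j=4] A[i]=23>B[j]=18 take 18 → j++
[i=6,j=5] B done, take A[i]=23 → i++
[i=7,j=5] B done, take A[i]=28 → i++
[i=8,j=5] B done, take A[i]=29 → i++
[i=9,j=5] B done, take A[i]=31 → i++
[i=10,j=5] B done, take A[i]=35 → i++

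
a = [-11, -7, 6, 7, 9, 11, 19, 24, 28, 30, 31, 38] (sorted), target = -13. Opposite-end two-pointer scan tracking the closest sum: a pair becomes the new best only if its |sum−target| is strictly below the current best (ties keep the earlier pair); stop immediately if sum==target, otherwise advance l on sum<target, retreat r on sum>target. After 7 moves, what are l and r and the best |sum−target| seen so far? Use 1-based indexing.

l=1, r=5, best |Δ|=13

l=1 r=12: -11+38=27 d=40 *, r--
l=1 r=11: -11+31=20 d=33 *, r--
l=1 r=10: -11+30=19 d=32 *, r--
l=1 r=9: -11+28=17 d=30 *, r--
l=1 r=8: -11+24=13 d=26 *, r--
l=1 r=7: -11+19=8 d=21 *, r--
l=1 r=6: -11+11=0 d=13 *, r--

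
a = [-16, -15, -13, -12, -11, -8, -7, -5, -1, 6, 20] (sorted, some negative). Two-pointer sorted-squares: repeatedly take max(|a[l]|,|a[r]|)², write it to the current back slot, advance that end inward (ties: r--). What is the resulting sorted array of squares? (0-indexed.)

l=0 r=10: |-16|<=|20| out[10]=400, r--
l=0 r=9: |-16|>|6| out[9]=256, l++
l=1 r=9: |-15|>|6| out[8]=225, l++
l=2 r=9: |-13|>|6| out[7]=169, l++
l=3 r=9: |-12|>|6| out[6]=144, l++
l=4 r=9: |-11|>|6| out[5]=121, l++
l=5 r=9: |-8|>|6| out[4]=64, l++
l=6 r=9: |-7|>|6| out[3]=49, l++
l=7 r=9: |-5|<=|6| out[2]=36, r--
l=7 r=8: |-5|>|-1| out[1]=25, l++
l=8 r=8: |-1|<=|-1| out[0]=1, r--

[1, 25, 36, 49, 64, 121, 144, 169, 225, 256, 400]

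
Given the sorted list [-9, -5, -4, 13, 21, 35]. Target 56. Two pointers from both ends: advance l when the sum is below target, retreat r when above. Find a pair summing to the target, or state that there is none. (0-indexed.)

l=0 r=5: -9+35=26 <56, l++
l=1 r=5: -5+35=30 <56, l++
l=2 r=5: -4+35=31 <56, l++
l=3 r=5: 13+35=48 <56, l++
l=4 r=5: 21+35=56, found

(21, 35)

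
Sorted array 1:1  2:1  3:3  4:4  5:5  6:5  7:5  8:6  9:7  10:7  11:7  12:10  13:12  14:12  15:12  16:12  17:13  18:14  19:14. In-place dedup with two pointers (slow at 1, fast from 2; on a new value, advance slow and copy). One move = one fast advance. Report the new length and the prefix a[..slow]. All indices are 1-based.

length 10; prefix = [1, 3, 4, 5, 6, 7, 10, 12, 13, 14]

slow=1 fast=2: a[fast]=1=a[slow] dup, fast++
slow=1 fast=3: a[fast]=3≠a[slow]=1 write a[2]=3, slow++,fast++
slow=2 fast=4: a[fast]=4≠a[slow]=3 write a[3]=4, slow++,fast++
slow=3 fast=5: a[fast]=5≠a[slow]=4 write a[4]=5, slow++,fast++
slow=4 fast=6: a[fast]=5=a[slow] dup, fast++
slow=4 fast=7: a[fast]=5=a[slow] dup, fast++
slow=4 fast=8: a[fast]=6≠a[slow]=5 write a[5]=6, slow++,fast++
slow=5 fast=9: a[fast]=7≠a[slow]=6 write a[6]=7, slow++,fast++
slow=6 fast=10: a[fast]=7=a[slow] dup, fast++
slow=6 fast=11: a[fast]=7=a[slow] dup, fast++
slow=6 fast=12: a[fast]=10≠a[slow]=7 write a[7]=10, slow++,fast++
slow=7 fast=13: a[fast]=12≠a[slow]=10 write a[8]=12, slow++,fast++
slow=8 fast=14: a[fast]=12=a[slow] dup, fast++
slow=8 fast=15: a[fast]=12=a[slow] dup, fast++
slow=8 fast=16: a[fast]=12=a[slow] dup, fast++
slow=8 fast=17: a[fast]=13≠a[slow]=12 write a[9]=13, slow++,fast++
slow=9 fast=18: a[fast]=14≠a[slow]=13 write a[10]=14, slow++,fast++
slow=10 fast=19: a[fast]=14=a[slow] dup, fast++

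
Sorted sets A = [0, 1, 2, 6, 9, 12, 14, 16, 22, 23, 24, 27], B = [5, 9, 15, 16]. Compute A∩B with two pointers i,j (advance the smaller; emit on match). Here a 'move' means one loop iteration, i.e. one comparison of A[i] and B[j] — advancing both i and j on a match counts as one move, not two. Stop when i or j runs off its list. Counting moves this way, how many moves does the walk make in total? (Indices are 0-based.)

10 moves

[i=0,j=0] 0<5 → i++
[i=1,j=0] 1<5 → i++
[i=2,j=0] 2<5 → i++
[i=3,j=0] 6>5 → j++
[i=3,j=1] 6<9 → i++
[i=4,j=1] 9==9 emit → i++,j++
[i=5,j=2] 12<15 → i++
[i=6,j=2] 14<15 → i++
[i=7,j=2] 16>15 → j++
[i=7,j=3] 16==16 emit → i++,j++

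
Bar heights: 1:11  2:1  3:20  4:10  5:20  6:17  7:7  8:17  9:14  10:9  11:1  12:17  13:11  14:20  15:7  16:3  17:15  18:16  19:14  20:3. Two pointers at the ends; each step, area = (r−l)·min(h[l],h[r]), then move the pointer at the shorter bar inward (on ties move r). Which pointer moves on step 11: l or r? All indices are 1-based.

l=1 r=20: min(11,3)*19=57 best=57 *, r--
l=1 r=19: min(11,14)*18=198 best=198 *, l++
l=2 r=19: min(1,14)*17=17 best=198, l++
l=3 r=19: min(20,14)*16=224 best=224 *, r--
l=3 r=18: min(20,16)*15=240 best=240 *, r--
l=3 r=17: min(20,15)*14=210 best=240, r--
l=3 r=16: min(20,3)*13=39 best=240, r--
l=3 r=15: min(20,7)*12=84 best=240, r--
l=3 r=14: min(20,20)*11=220 best=240, r--
l=3 r=13: min(20,11)*10=110 best=240, r--
l=3 r=12: min(20,17)*9=153 best=240, r--

r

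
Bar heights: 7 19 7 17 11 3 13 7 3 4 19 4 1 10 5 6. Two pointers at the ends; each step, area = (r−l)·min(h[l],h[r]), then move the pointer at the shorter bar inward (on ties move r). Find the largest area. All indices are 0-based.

max area = 171

[0,15] min(7,6)*15=90 best=90 * → r--
[0,14] min(7,5)*14=70 best=90 → r--
[0,13] min(7,10)*13=91 best=91 * → l++
[1,13] min(19,10)*12=120 best=120 * → r--
[1,12] min(19,1)*11=11 best=120 → r--
[1,11] min(19,4)*10=40 best=120 → r--
[1,10] min(19,19)*9=171 best=171 * → r--
[1,9] min(19,4)*8=32 best=171 → r--
[1,8] min(19,3)*7=21 best=171 → r--
[1,7] min(19,7)*6=42 best=171 → r--
[1,6] min(19,13)*5=65 best=171 → r--
[1,5] min(19,3)*4=12 best=171 → r--
[1,4] min(19,11)*3=33 best=171 → r--
[1,3] min(19,17)*2=34 best=171 → r--
[1,2] min(19,7)*1=7 best=171 → r--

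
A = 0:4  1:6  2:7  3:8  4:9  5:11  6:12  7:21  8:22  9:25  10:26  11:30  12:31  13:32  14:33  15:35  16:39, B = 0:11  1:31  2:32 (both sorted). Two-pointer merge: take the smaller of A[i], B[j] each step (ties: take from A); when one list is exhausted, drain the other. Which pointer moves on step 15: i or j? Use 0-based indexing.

j

i=0 j=0: A[i]=4<=B[j]=11 take 4, i++
i=1 j=0: A[i]=6<=B[j]=11 take 6, i++
i=2 j=0: A[i]=7<=B[j]=11 take 7, i++
i=3 j=0: A[i]=8<=B[j]=11 take 8, i++
i=4 j=0: A[i]=9<=B[j]=11 take 9, i++
i=5 j=0: A[i]=11<=B[j]=11 take 11, i++
i=6 j=0: A[i]=12>B[j]=11 take 11, j++
i=6 j=1: A[i]=12<=B[j]=31 take 12, i++
i=7 j=1: A[i]=21<=B[j]=31 take 21, i++
i=8 j=1: A[i]=22<=B[j]=31 take 22, i++
i=9 j=1: A[i]=25<=B[j]=31 take 25, i++
i=10 j=1: A[i]=26<=B[j]=31 take 26, i++
i=11 j=1: A[i]=30<=B[j]=31 take 30, i++
i=12 j=1: A[i]=31<=B[j]=31 take 31, i++
i=13 j=1: A[i]=32>B[j]=31 take 31, j++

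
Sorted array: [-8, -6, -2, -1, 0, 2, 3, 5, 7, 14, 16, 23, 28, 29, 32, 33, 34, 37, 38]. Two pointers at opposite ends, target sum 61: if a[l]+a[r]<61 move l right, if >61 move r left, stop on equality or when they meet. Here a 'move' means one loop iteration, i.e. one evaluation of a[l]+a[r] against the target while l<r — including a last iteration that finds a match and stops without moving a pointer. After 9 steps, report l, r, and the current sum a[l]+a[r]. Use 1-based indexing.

l=10, r=19, sum=52

[1,19] -8+38=30 <61 → l++
[2,19] -6+38=32 <61 → l++
[3,19] -2+38=36 <61 → l++
[4,19] -1+38=37 <61 → l++
[5,19] 0+38=38 <61 → l++
[6,19] 2+38=40 <61 → l++
[7,19] 3+38=41 <61 → l++
[8,19] 5+38=43 <61 → l++
[9,19] 7+38=45 <61 → l++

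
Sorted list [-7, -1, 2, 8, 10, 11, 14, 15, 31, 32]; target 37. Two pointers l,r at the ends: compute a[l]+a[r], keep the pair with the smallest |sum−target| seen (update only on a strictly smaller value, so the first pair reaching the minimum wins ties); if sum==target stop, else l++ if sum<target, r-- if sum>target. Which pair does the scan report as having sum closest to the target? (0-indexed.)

pair (8, 31) with sum 39 (|Δ|=2)

[0,9] -7+32=25 d=12 * → l++
[1,9] -1+32=31 d=6 * → l++
[2,9] 2+32=34 d=3 * → l++
[3,9] 8+32=40 d=3 → r--
[3,8] 8+31=39 d=2 * → r--
[3,7] 8+15=23 d=14 → l++
[4,7] 10+15=25 d=12 → l++
[5,7] 11+15=26 d=11 → l++
[6,7] 14+15=29 d=8 → l++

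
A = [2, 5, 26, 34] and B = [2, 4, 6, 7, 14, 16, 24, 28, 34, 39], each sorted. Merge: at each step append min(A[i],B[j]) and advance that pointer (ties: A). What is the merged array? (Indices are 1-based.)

[2, 2, 4, 5, 6, 7, 14, 16, 24, 26, 28, 34, 34, 39]

i=1 j=1: A[i]=2<=B[j]=2 take 2, i++
i=2 j=1: A[i]=5>B[j]=2 take 2, j++
i=2 j=2: A[i]=5>B[j]=4 take 4, j++
i=2 j=3: A[i]=5<=B[j]=6 take 5, i++
i=3 j=3: A[i]=26>B[j]=6 take 6, j++
i=3 j=4: A[i]=26>B[j]=7 take 7, j++
i=3 j=5: A[i]=26>B[j]=14 take 14, j++
i=3 j=6: A[i]=26>B[j]=16 take 16, j++
i=3 j=7: A[i]=26>B[j]=24 take 24, j++
i=3 j=8: A[i]=26<=B[j]=28 take 26, i++
i=4 j=8: A[i]=34>B[j]=28 take 28, j++
i=4 j=9: A[i]=34<=B[j]=34 take 34, i++
i=5 j=9: A done, take B[j]=34, j++
i=5 j=10: A done, take B[j]=39, j++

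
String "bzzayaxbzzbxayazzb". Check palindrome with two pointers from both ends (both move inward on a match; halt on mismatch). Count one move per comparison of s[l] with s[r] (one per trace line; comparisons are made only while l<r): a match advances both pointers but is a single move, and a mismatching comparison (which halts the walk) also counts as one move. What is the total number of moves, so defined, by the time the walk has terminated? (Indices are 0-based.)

[0,17] 'b'=='b' → l++,r--
[1,16] 'z'=='z' → l++,r--
[2,15] 'z'=='z' → l++,r--
[3,14] 'a'=='a' → l++,r--
[4,13] 'y'=='y' → l++,r--
[5,12] 'a'=='a' → l++,r--
[6,11] 'x'=='x' → l++,r--
[7,10] 'b'=='b' → l++,r--
[8,9] 'z'=='z' → l++,r--

9 moves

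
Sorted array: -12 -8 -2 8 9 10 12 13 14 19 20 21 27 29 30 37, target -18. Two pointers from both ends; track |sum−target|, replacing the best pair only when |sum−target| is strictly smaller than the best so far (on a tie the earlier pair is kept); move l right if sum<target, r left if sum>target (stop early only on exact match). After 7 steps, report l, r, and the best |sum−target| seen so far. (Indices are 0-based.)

l=0, r=8, best |Δ|=25

[0,15] -12+37=25 d=43 * → r--
[0,14] -12+30=18 d=36 * → r--
[0,13] -12+29=17 d=35 * → r--
[0,12] -12+27=15 d=33 * → r--
[0,11] -12+21=9 d=27 * → r--
[0,10] -12+20=8 d=26 * → r--
[0,9] -12+19=7 d=25 * → r--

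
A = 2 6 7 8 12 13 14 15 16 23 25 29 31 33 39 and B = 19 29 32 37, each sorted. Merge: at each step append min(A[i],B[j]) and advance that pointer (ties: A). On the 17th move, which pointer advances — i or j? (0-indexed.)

i

i=0 j=0: A[i]=2<=B[j]=19 take 2, i++
i=1 j=0: A[i]=6<=B[j]=19 take 6, i++
i=2 j=0: A[i]=7<=B[j]=19 take 7, i++
i=3 j=0: A[i]=8<=B[j]=19 take 8, i++
i=4 j=0: A[i]=12<=B[j]=19 take 12, i++
i=5 j=0: A[i]=13<=B[j]=19 take 13, i++
i=6 j=0: A[i]=14<=B[j]=19 take 14, i++
i=7 j=0: A[i]=15<=B[j]=19 take 15, i++
i=8 j=0: A[i]=16<=B[j]=19 take 16, i++
i=9 j=0: A[i]=23>B[j]=19 take 19, j++
i=9 j=1: A[i]=23<=B[j]=29 take 23, i++
i=10 j=1: A[i]=25<=B[j]=29 take 25, i++
i=11 j=1: A[i]=29<=B[j]=29 take 29, i++
i=12 j=1: A[i]=31>B[j]=29 take 29, j++
i=12 j=2: A[i]=31<=B[j]=32 take 31, i++
i=13 j=2: A[i]=33>B[j]=32 take 32, j++
i=13 j=3: A[i]=33<=B[j]=37 take 33, i++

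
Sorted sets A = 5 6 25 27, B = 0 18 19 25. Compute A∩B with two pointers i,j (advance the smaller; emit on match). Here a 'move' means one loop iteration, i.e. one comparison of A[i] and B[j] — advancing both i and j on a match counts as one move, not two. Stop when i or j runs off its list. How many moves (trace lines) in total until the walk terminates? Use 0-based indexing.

6 moves

i=0 j=0: 5>0, j++
i=0 j=1: 5<18, i++
i=1 j=1: 6<18, i++
i=2 j=1: 25>18, j++
i=2 j=2: 25>19, j++
i=2 j=3: 25==25 emit, i++,j++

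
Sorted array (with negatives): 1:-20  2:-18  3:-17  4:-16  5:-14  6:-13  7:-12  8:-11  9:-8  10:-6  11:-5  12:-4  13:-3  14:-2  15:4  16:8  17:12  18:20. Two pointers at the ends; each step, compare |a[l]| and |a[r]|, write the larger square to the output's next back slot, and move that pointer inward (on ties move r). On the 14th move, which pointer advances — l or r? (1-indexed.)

[1,18] |-20|<=|20| out[18]=400 → r--
[1,17] |-20|>|12| out[17]=400 → l++
[2,17] |-18|>|12| out[16]=324 → l++
[3,17] |-17|>|12| out[15]=289 → l++
[4,17] |-16|>|12| out[14]=256 → l++
[5,17] |-14|>|12| out[13]=196 → l++
[6,17] |-13|>|12| out[12]=169 → l++
[7,17] |-12|<=|12| out[11]=144 → r--
[7,16] |-12|>|8| out[10]=144 → l++
[8,16] |-11|>|8| out[9]=121 → l++
[9,16] |-8|<=|8| out[8]=64 → r--
[9,15] |-8|>|4| out[7]=64 → l++
[10,15] |-6|>|4| out[6]=36 → l++
[11,15] |-5|>|4| out[5]=25 → l++

l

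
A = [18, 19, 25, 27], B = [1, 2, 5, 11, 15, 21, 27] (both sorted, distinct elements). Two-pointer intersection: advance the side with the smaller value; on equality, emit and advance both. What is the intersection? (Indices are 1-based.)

intersection = [27]

[i=1,j=1] 18>1 → j++
[i=1,j=2] 18>2 → j++
[i=1,j=3] 18>5 → j++
[i=1,j=4] 18>11 → j++
[i=1,j=5] 18>15 → j++
[i=1,j=6] 18<21 → i++
[i=2,j=6] 19<21 → i++
[i=3,j=6] 25>21 → j++
[i=3,j=7] 25<27 → i++
[i=4,j=7] 27==27 emit → i++,j++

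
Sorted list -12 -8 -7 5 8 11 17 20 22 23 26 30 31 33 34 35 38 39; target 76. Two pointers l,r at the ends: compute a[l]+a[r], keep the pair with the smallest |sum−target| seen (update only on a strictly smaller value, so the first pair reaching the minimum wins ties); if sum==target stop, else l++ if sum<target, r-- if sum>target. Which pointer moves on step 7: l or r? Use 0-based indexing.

[0,17] -12+39=27 d=49 * → l++
[1,17] -8+39=31 d=45 * → l++
[2,17] -7+39=32 d=44 * → l++
[3,17] 5+39=44 d=32 * → l++
[4,17] 8+39=47 d=29 * → l++
[5,17] 11+39=50 d=26 * → l++
[6,17] 17+39=56 d=20 * → l++

l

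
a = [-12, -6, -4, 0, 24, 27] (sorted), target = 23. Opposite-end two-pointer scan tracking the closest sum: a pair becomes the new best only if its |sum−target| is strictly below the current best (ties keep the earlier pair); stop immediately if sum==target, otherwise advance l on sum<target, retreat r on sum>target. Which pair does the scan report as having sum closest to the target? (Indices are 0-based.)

l=0 r=5: -12+27=15 d=8 *, l++
l=1 r=5: -6+27=21 d=2 *, l++
l=2 r=5: -4+27=23 d=0 *, stop

pair (-4, 27) with sum 23 (|Δ|=0)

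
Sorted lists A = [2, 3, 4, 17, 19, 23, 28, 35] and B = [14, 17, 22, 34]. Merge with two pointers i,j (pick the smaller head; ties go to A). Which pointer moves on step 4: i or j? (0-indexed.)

j

[i=0,j=0] A[i]=2<=B[j]=14 take 2 → i++
[i=1,j=0] A[i]=3<=B[j]=14 take 3 → i++
[i=2,j=0] A[i]=4<=B[j]=14 take 4 → i++
[i=3,j=0] A[i]=17>B[j]=14 take 14 → j++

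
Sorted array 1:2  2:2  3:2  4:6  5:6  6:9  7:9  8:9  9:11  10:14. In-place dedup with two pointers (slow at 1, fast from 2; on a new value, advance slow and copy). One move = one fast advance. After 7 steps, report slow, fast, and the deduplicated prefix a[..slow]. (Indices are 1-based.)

(s=1,f=2) a[fast]=2=a[slow] dup → fast++
(s=1,f=3) a[fast]=2=a[slow] dup → fast++
(s=1,f=4) a[fast]=6≠a[slow]=2 write a[2]=6 → slow++,fast++
(s=2,f=5) a[fast]=6=a[slow] dup → fast++
(s=2,f=6) a[fast]=9≠a[slow]=6 write a[3]=9 → slow++,fast++
(s=3,f=7) a[fast]=9=a[slow] dup → fast++
(s=3,f=8) a[fast]=9=a[slow] dup → fast++

slow=3, fast=9, prefix=[2, 6, 9]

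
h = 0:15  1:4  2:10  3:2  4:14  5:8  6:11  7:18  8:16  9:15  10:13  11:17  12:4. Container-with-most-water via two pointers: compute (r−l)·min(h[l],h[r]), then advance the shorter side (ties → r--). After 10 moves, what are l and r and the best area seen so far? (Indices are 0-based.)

l=7, r=9, best area=165

[0,12] min(15,4)*12=48 best=48 * → r--
[0,11] min(15,17)*11=165 best=165 * → l++
[1,11] min(4,17)*10=40 best=165 → l++
[2,11] min(10,17)*9=90 best=165 → l++
[3,11] min(2,17)*8=16 best=165 → l++
[4,11] min(14,17)*7=98 best=165 → l++
[5,11] min(8,17)*6=48 best=165 → l++
[6,11] min(11,17)*5=55 best=165 → l++
[7,11] min(18,17)*4=68 best=165 → r--
[7,10] min(18,13)*3=39 best=165 → r--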